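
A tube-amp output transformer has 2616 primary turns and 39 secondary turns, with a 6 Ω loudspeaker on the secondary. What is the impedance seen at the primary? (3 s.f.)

Z_p ≈ 27000 Ω

Z_p = (N_p/N_s)² × Z_s = (2616/39)² × 6 = 27000 Ω.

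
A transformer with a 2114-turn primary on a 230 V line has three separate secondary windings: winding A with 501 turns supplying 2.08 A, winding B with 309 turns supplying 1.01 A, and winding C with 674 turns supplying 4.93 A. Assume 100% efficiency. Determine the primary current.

I_p ≈ 2.21 A

V_A = 230 × 501/2114 = 54.508 V; V_B = 230 × 309/2114 = 33.619 V; V_C = 230 × 674/2114 = 73.330 V.
P_out = V_A I_A + V_B I_B + V_C I_C = 54.508×2.08 + 33.619×1.01 + 73.330×4.93 = 113.38 + 33.955 + 361.52 = 508.85 W.
Ideal ⇒ P_in = P_out, so I_p = P_out/V_p = 508.85/230 = 2.21 A.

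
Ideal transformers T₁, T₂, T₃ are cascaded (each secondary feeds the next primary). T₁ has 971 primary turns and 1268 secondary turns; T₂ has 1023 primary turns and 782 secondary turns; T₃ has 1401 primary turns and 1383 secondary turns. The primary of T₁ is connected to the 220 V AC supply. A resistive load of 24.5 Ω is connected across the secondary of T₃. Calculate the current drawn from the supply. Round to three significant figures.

Secondary of T₁: V = 220.00 × 1268/971 = 287.29 V.
Secondary of T₂: V = 287.29 × 782/1023 = 219.61 V.
Secondary of T₃: V = 219.61 × 1383/1401 = 216.79 V.
I_load = 216.79/24.5 = 8.8485 A, so P_out = 216.79 × 8.8485 = 1918.3 W.
All ideal ⇒ P_in = P_out, so I_supply = 1918.3/220 = 8.72 A.

I_supply ≈ 8.72 A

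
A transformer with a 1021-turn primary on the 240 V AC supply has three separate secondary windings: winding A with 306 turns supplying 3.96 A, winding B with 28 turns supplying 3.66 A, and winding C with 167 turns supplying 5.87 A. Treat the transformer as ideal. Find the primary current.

V_A = 240 × 306/1021 = 71.929 V; V_B = 240 × 28/1021 = 6.5818 V; V_C = 240 × 167/1021 = 39.256 V.
P_out = V_A I_A + V_B I_B + V_C I_C = 71.929×3.96 + 6.5818×3.66 + 39.256×5.87 = 284.84 + 24.089 + 230.43 = 539.36 W.
Ideal ⇒ P_in = P_out, so I_p = P_out/V_p = 539.36/240 = 2.25 A.

I_p ≈ 2.25 A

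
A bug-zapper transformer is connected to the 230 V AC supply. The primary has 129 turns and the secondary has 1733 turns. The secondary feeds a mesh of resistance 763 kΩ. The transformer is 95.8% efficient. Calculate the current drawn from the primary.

I_p ≈ 0.0568 A

V_s = 230 × 1733/129 = 3089.8 V.
I_s = V_s/R = 3089.8/763000 = 0.0040496 A.
P_out = V_s I_s = 3089.8 × 0.0040496 = 12.513 W.
P_in = P_out/η = 12.513/0.958 = 13.061 W.
I_p = P_in/V_p = 13.061/230 = 0.0568 A.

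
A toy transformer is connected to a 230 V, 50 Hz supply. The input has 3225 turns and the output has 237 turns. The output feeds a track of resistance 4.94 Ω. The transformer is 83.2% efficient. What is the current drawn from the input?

I_in ≈ 0.302 A

V_out = 230 × 237/3225 = 16.902 V.
I_out = V_out/R = 16.902/4.94 = 3.4215 A.
P_out = V_out I_out = 16.902 × 3.4215 = 57.832 W.
P_in = P_out/η = 57.832/0.832 = 69.509 W.
I_in = P_in/V_in = 69.509/230 = 0.302 A.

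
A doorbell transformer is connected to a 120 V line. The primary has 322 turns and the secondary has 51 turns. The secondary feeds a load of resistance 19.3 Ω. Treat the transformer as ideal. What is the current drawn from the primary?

I_p ≈ 0.156 A

V_s = V_p × N_s/N_p = 120 × 51/322 = 19.006 V.
I_s = V_s/R = 19.006/19.3 = 0.98478 A.
For an ideal transformer I_p N_p = I_s N_s, so I_p = 0.98478 × 51/322 = 0.156 A.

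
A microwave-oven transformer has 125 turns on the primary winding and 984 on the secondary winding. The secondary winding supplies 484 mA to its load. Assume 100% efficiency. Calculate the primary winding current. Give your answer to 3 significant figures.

I_p ≈ 3.81 A

For an ideal transformer I_p/I_s = N_s/N_p, so I_p = 0.484 × 984/125 = 3.81 A.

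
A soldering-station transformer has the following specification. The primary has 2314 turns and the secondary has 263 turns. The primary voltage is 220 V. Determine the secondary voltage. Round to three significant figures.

V_s/V_p = N_s/N_p, so V_s = 220 × 263/2314 = 25.0 V.

V_s ≈ 25.0 V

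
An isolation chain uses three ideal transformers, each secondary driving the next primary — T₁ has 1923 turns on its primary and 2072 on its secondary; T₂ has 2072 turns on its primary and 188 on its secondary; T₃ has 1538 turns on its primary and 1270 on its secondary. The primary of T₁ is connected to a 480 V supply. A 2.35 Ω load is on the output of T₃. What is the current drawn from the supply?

After T₁: V = 480.00 × 2072/1923 = 517.19 V.
After T₂: V = 517.19 × 188/2072 = 46.927 V.
After T₃: V = 46.927 × 1270/1538 = 38.750 V.
I_load = 38.750/2.35 = 16.489 A, so P_out = 38.750 × 16.489 = 638.95 W.
All ideal ⇒ P_in = P_out, so I_supply = 638.95/480 = 1.33 A.

I_supply ≈ 1.33 A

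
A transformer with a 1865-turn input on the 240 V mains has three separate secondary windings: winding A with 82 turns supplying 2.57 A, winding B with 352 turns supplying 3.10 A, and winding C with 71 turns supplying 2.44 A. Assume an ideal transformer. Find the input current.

V_A = 240 × 82/1865 = 10.552 V; V_B = 240 × 352/1865 = 45.298 V; V_C = 240 × 71/1865 = 9.1367 V.
P_out = V_A I_A + V_B I_B + V_C I_C = 10.552×2.57 + 45.298×3.10 + 9.1367×2.44 = 27.119 + 140.42 + 22.294 = 189.84 W.
Ideal ⇒ P_in = P_out, so I_in = P_out/V_in = 189.84/240 = 0.791 A.

I_in ≈ 0.791 A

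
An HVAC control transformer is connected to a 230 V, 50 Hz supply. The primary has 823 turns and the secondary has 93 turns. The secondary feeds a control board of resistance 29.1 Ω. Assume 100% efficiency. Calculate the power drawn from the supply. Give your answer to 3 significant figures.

P ≈ 23.2 W

V_s = V_p × N_s/N_p = 230 × 93/823 = 25.990 V.
I_s = V_s/R = 25.990/29.1 = 0.89314 A.
I_p = I_s × N_s/N_p = 0.89314 × 93/823 = 0.10093 A.
P = V_p I_p = 230 × 0.10093 = 23.2 W.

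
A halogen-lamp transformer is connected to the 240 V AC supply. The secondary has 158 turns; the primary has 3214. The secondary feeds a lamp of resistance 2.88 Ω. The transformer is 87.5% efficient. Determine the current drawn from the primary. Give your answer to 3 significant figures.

I_p ≈ 0.230 A

V_s = 240 × 158/3214 = 11.798 V.
I_s = V_s/R = 11.798/2.88 = 4.0967 A.
P_out = V_s I_s = 11.798 × 4.0967 = 48.334 W.
P_in = P_out/η = 48.334/0.875 = 55.239 W.
I_p = P_in/V_p = 55.239/240 = 0.230 A.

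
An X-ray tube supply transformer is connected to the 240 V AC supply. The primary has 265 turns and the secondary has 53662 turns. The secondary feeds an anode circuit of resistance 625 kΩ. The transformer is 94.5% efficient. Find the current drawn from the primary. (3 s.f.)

I_p ≈ 16.7 A

V_s = 240 × 53662/265 = 48600 V.
I_s = V_s/R = 48600/625000 = 0.077759 A.
P_out = V_s I_s = 48600 × 0.077759 = 3779.1 W.
P_in = P_out/η = 3779.1/0.945 = 3999.0 W.
I_p = P_in/V_p = 3999.0/240 = 16.7 A.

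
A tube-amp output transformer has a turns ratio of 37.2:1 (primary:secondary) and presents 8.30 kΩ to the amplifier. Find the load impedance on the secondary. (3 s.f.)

Z_s = Z_p/(N_p/N_s)² = 8300/37.2² = 6.00 Ω.

Z_s ≈ 6.00 Ω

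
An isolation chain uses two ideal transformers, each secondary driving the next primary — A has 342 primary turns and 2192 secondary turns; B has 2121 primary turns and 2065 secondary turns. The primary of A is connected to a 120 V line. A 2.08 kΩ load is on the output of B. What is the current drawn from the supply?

After A: V = 120.00 × 2192/342 = 769.12 V.
After B: V = 769.12 × 2065/2121 = 748.82 V.
I_load = 748.82/2080 = 0.36001 A, so P_out = 748.82 × 0.36001 = 269.58 W.
All ideal ⇒ P_in = P_out, so I_supply = 269.58/120 = 2.25 A.

I_supply ≈ 2.25 A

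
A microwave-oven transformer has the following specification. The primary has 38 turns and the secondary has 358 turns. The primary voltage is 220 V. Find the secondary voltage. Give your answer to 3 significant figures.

V_s/V_p = N_s/N_p, so V_s = 220 × 358/38 = 2070 V.

V_s ≈ 2070 V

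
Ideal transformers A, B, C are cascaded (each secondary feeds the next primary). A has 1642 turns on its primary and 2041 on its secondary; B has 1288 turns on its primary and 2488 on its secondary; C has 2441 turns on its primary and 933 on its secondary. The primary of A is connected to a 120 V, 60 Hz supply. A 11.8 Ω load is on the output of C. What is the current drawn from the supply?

I_supply ≈ 8.57 A

Secondary of A: V = 120.00 × 2041/1642 = 149.16 V.
Secondary of B: V = 149.16 × 2488/1288 = 288.13 V.
Secondary of C: V = 288.13 × 933/2441 = 110.13 V.
I_load = 110.13/11.8 = 9.3329 A, so P_out = 110.13 × 9.3329 = 1027.8 W.
All ideal ⇒ P_in = P_out, so I_supply = 1027.8/120 = 8.57 A.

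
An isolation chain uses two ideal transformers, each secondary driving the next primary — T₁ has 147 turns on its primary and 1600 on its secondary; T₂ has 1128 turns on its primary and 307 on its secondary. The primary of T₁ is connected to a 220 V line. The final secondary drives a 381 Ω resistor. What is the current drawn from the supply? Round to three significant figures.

I_supply ≈ 5.07 A

Secondary of T₁: V = 220.00 × 1600/147 = 2394.6 V.
Secondary of T₂: V = 2394.6 × 307/1128 = 651.71 V.
I_load = 651.71/381 = 1.7105 A, so P_out = 651.71 × 1.7105 = 1114.8 W.
All ideal ⇒ P_in = P_out, so I_supply = 1114.8/220 = 5.07 A.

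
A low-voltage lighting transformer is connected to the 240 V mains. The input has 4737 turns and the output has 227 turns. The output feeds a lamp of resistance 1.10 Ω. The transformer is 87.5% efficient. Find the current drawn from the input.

V_out = 240 × 227/4737 = 11.501 V.
I_out = V_out/R = 11.501/1.10 = 10.455 A.
P_out = V_out I_out = 11.501 × 10.455 = 120.25 W.
P_in = P_out/η = 120.25/0.875 = 137.43 W.
I_in = P_in/V_in = 137.43/240 = 0.573 A.

I_in ≈ 0.573 A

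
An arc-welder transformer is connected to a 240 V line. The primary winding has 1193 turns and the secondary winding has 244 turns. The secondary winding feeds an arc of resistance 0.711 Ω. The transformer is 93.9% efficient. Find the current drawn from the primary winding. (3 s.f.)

V_s = 240 × 244/1193 = 49.086 V.
I_s = V_s/R = 49.086/0.711 = 69.038 A.
P_out = V_s I_s = 49.086 × 69.038 = 3388.8 W.
P_in = P_out/η = 3388.8/0.939 = 3609.0 W.
I_p = P_in/V_p = 3609.0/240 = 15.0 A.

I_p ≈ 15.0 A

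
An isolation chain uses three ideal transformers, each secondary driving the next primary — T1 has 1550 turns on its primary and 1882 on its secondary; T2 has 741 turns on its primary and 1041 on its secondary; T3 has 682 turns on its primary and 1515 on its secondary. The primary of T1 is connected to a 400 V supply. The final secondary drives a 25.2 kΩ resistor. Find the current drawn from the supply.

I_supply ≈ 0.228 A

Secondary of T1: V = 400.00 × 1882/1550 = 485.68 V.
Secondary of T2: V = 485.68 × 1041/741 = 682.31 V.
Secondary of T3: V = 682.31 × 1515/682 = 1515.7 V.
I_load = 1515.7/25200 = 0.060146 A, so P_out = 1515.7 × 0.060146 = 91.163 W.
All ideal ⇒ P_in = P_out, so I_supply = 91.163/400 = 0.228 A.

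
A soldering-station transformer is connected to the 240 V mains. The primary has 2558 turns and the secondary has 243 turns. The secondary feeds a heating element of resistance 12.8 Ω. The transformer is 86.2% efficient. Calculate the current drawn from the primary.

I_p ≈ 0.196 A

V_s = 240 × 243/2558 = 22.799 V.
I_s = V_s/R = 22.799/12.8 = 1.7812 A.
P_out = V_s I_s = 22.799 × 1.7812 = 40.609 W.
P_in = P_out/η = 40.609/0.862 = 47.110 W.
I_p = P_in/V_p = 47.110/240 = 0.196 A.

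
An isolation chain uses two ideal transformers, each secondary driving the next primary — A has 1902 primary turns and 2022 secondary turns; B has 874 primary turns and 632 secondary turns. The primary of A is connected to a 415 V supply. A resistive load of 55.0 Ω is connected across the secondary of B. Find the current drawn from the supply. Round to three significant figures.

I_supply ≈ 4.46 A

Secondary of A: V = 415.00 × 2022/1902 = 441.18 V.
Secondary of B: V = 441.18 × 632/874 = 319.02 V.
I_load = 319.02/55.0 = 5.8005 A, so P_out = 319.02 × 5.8005 = 1850.5 W.
All ideal ⇒ P_in = P_out, so I_supply = 1850.5/415 = 4.46 A.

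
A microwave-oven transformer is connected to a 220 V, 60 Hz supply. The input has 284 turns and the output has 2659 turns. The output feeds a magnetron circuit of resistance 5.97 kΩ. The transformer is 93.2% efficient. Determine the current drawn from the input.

V_out = 220 × 2659/284 = 2059.8 V.
I_out = V_out/R = 2059.8/5970 = 0.34502 A.
P_out = V_out I_out = 2059.8 × 0.34502 = 710.67 W.
P_in = P_out/η = 710.67/0.932 = 762.53 W.
I_in = P_in/V_in = 762.53/220 = 3.47 A.

I_in ≈ 3.47 A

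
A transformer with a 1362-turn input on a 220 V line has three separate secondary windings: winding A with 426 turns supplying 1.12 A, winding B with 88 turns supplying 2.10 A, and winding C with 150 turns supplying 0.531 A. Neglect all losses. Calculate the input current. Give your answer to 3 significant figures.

V_A = 220 × 426/1362 = 68.811 V; V_B = 220 × 88/1362 = 14.214 V; V_C = 220 × 150/1362 = 24.229 V.
P_out = V_A I_A + V_B I_B + V_C I_C = 68.811×1.12 + 14.214×2.10 + 24.229×0.531 = 77.068 + 29.850 + 12.866 = 119.78 W.
Ideal ⇒ P_in = P_out, so I_in = P_out/V_in = 119.78/220 = 0.544 A.

I_in ≈ 0.544 A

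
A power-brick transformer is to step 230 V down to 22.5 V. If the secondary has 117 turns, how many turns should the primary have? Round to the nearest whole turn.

N_p = 1196 turns

N_p/N_s = V_p/V_s, so N_p = 117 × 230/22.5 = 1196.0 ≈ 1196 turns.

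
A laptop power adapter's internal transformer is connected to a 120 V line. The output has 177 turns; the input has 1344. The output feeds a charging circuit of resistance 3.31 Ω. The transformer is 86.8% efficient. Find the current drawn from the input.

V_out = 120 × 177/1344 = 15.804 V.
I_out = V_out/R = 15.804/3.31 = 4.7745 A.
P_out = V_out I_out = 15.804 × 4.7745 = 75.454 W.
P_in = P_out/η = 75.454/0.868 = 86.929 W.
I_in = P_in/V_in = 86.929/120 = 0.724 A.

I_in ≈ 0.724 A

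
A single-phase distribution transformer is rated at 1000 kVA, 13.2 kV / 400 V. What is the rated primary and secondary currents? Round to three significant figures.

I_p = S/V_p = 1000000/13200 = 75.8 A.
I_s = S/V_s = 1000000/400 = 2500 A.

I_p ≈ 75.8 A, I_s ≈ 2500 A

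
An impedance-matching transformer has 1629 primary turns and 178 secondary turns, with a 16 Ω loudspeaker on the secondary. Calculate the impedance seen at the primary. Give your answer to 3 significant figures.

Z_p ≈ 1340 Ω

Z_p = (N_p/N_s)² × Z_s = (1629/178)² × 16 = 1340 Ω.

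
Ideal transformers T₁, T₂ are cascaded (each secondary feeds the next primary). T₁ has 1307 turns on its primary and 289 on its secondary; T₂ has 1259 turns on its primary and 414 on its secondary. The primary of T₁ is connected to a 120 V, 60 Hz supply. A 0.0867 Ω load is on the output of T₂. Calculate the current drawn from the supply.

After T₁: V = 120.00 × 289/1307 = 26.534 V.
After T₂: V = 26.534 × 414/1259 = 8.7253 V.
I_load = 8.7253/0.0867 = 100.64 A, so P_out = 8.7253 × 100.64 = 878.09 W.
All ideal ⇒ P_in = P_out, so I_supply = 878.09/120 = 7.32 A.

I_supply ≈ 7.32 A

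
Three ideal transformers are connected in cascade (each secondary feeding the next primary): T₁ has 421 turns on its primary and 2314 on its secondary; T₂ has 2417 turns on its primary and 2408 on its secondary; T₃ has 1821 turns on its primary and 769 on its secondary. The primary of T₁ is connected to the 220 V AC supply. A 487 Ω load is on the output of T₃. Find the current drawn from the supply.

After T₁: V = 220.00 × 2314/421 = 1209.2 V.
After T₂: V = 1209.2 × 2408/2417 = 1204.7 V.
After T₃: V = 1204.7 × 769/1821 = 508.75 V.
I_load = 508.75/487 = 1.0447 A, so P_out = 508.75 × 1.0447 = 531.46 W.
All ideal ⇒ P_in = P_out, so I_supply = 531.46/220 = 2.42 A.

I_supply ≈ 2.42 A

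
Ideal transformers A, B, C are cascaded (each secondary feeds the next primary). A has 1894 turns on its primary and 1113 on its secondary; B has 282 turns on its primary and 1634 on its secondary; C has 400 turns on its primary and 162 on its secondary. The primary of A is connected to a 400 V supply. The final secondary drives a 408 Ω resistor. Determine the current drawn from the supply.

After A: V = 400.00 × 1113/1894 = 235.06 V.
After B: V = 235.06 × 1634/282 = 1362.0 V.
After C: V = 1362.0 × 162/400 = 551.61 V.
I_load = 551.61/408 = 1.3520 A, so P_out = 551.61 × 1.3520 = 745.77 W.
All ideal ⇒ P_in = P_out, so I_supply = 745.77/400 = 1.86 A.

I_supply ≈ 1.86 A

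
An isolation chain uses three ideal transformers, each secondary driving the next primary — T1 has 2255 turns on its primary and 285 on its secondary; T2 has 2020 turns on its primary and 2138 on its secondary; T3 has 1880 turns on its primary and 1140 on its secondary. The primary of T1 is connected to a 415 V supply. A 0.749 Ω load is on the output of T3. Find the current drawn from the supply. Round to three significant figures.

I_supply ≈ 3.65 A

After T1: V = 415.00 × 285/2255 = 52.450 V.
After T2: V = 52.450 × 2138/2020 = 55.514 V.
After T3: V = 55.514 × 1140/1880 = 33.663 V.
I_load = 33.663/0.749 = 44.944 A, so P_out = 33.663 × 44.944 = 1512.9 W.
All ideal ⇒ P_in = P_out, so I_supply = 1512.9/415 = 3.65 A.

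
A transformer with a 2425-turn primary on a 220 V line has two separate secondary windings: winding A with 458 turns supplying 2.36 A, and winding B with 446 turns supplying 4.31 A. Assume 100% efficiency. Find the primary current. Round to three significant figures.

V_A = 220 × 458/2425 = 41.551 V; V_B = 220 × 446/2425 = 40.462 V.
P_out = V_A I_A + V_B I_B = 41.551×2.36 + 40.462×4.31 = 98.059 + 174.39 = 272.45 W.
Ideal ⇒ P_in = P_out, so I_p = P_out/V_p = 272.45/220 = 1.24 A.

I_p ≈ 1.24 A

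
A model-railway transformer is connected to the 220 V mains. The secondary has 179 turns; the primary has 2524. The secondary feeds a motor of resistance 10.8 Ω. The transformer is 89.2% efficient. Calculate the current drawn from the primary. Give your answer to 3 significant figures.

I_p ≈ 0.115 A

V_s = 220 × 179/2524 = 15.602 V.
I_s = V_s/R = 15.602/10.8 = 1.4446 A.
P_out = V_s I_s = 15.602 × 1.4446 = 22.540 W.
P_in = P_out/η = 22.540/0.892 = 25.269 W.
I_p = P_in/V_p = 25.269/220 = 0.115 A.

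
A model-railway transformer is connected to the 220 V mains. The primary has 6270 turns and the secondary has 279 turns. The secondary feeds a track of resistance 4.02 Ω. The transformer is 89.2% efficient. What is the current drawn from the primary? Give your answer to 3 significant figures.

V_s = 220 × 279/6270 = 9.7895 V.
I_s = V_s/R = 9.7895/4.02 = 2.4352 A.
P_out = V_s I_s = 9.7895 × 2.4352 = 23.839 W.
P_in = P_out/η = 23.839/0.892 = 26.726 W.
I_p = P_in/V_p = 26.726/220 = 0.121 A.

I_p ≈ 0.121 A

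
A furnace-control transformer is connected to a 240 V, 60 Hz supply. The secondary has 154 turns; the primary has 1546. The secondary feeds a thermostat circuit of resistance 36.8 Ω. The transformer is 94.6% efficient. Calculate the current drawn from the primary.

V_s = 240 × 154/1546 = 23.907 V.
I_s = V_s/R = 23.907/36.8 = 0.64964 A.
P_out = V_s I_s = 23.907 × 0.64964 = 15.531 W.
P_in = P_out/η = 15.531/0.946 = 16.417 W.
I_p = P_in/V_p = 16.417/240 = 0.0684 A.

I_p ≈ 0.0684 A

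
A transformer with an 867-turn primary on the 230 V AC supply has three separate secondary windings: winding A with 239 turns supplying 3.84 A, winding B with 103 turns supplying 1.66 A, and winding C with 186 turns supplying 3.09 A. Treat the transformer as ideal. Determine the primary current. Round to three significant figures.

I_p ≈ 1.92 A

V_A = 230 × 239/867 = 63.403 V; V_B = 230 × 103/867 = 27.324 V; V_C = 230 × 186/867 = 49.343 V.
P_out = V_A I_A + V_B I_B + V_C I_C = 63.403×3.84 + 27.324×1.66 + 49.343×3.09 = 243.47 + 45.358 + 152.47 = 441.29 W.
Ideal ⇒ P_in = P_out, so I_p = P_out/V_p = 441.29/230 = 1.92 A.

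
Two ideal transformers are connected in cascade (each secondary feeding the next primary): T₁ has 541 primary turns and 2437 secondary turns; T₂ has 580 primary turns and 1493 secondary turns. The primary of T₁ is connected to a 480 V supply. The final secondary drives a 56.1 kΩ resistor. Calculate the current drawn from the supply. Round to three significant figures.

I_supply ≈ 1.15 A

Secondary of T₁: V = 480.00 × 2437/541 = 2162.2 V.
Secondary of T₂: V = 2162.2 × 1493/580 = 5565.8 V.
I_load = 5565.8/56100 = 0.099213 A, so P_out = 5565.8 × 0.099213 = 552.20 W.
All ideal ⇒ P_in = P_out, so I_supply = 552.20/480 = 1.15 A.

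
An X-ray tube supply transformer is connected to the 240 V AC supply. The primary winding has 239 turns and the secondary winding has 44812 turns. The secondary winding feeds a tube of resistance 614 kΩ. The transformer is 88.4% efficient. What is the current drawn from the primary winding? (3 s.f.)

I_p ≈ 15.5 A

V_s = 240 × 44812/239 = 44999 V.
I_s = V_s/R = 44999/614000 = 0.073289 A.
P_out = V_s I_s = 44999 × 0.073289 = 3298.0 W.
P_in = P_out/η = 3298.0/0.884 = 3730.7 W.
I_p = P_in/V_p = 3730.7/240 = 15.5 A.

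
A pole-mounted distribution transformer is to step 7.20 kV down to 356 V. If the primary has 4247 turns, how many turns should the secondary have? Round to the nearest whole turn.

N_s = 210 turns

N_s/N_p = V_s/V_p, so N_s = 4247 × 356/7200 = 210.0 ≈ 210 turns.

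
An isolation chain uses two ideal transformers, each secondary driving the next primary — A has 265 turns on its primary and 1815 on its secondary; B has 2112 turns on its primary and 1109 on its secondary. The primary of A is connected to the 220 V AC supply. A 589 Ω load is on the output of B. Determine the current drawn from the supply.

After A: V = 220.00 × 1815/265 = 1506.8 V.
After B: V = 1506.8 × 1109/2112 = 791.21 V.
I_load = 791.21/589 = 1.3433 A, so P_out = 791.21 × 1.3433 = 1062.8 W.
All ideal ⇒ P_in = P_out, so I_supply = 1062.8/220 = 4.83 A.

I_supply ≈ 4.83 A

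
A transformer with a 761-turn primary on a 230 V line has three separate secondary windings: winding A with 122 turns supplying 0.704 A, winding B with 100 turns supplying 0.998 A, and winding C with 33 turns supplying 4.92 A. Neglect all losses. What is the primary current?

V_A = 230 × 122/761 = 36.873 V; V_B = 230 × 100/761 = 30.223 V; V_C = 230 × 33/761 = 9.9737 V.
P_out = V_A I_A + V_B I_B + V_C I_C = 36.873×0.704 + 30.223×0.998 + 9.9737×4.92 = 25.958 + 30.163 + 49.071 = 105.19 W.
Ideal ⇒ P_in = P_out, so I_p = P_out/V_p = 105.19/230 = 0.457 A.

I_p ≈ 0.457 A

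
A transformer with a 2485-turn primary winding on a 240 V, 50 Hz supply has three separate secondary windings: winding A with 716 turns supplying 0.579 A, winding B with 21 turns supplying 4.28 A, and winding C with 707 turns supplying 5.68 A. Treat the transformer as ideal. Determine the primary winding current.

I_p ≈ 1.82 A

V_A = 240 × 716/2485 = 69.151 V; V_B = 240 × 21/2485 = 2.0282 V; V_C = 240 × 707/2485 = 68.282 V.
P_out = V_A I_A + V_B I_B + V_C I_C = 69.151×0.579 + 2.0282×4.28 + 68.282×5.68 = 40.038 + 8.6806 + 387.84 = 436.56 W.
Ideal ⇒ P_in = P_out, so I_p = P_out/V_p = 436.56/240 = 1.82 A.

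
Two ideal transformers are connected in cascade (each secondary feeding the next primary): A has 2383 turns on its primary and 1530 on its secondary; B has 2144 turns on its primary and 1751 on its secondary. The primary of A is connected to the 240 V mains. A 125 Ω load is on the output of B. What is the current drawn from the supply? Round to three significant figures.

I_supply ≈ 0.528 A

After A: V = 240.00 × 1530/2383 = 154.09 V.
After B: V = 154.09 × 1751/2144 = 125.85 V.
I_load = 125.85/125 = 1.0068 A, so P_out = 125.85 × 1.0068 = 126.70 W.
All ideal ⇒ P_in = P_out, so I_supply = 126.70/240 = 0.528 A.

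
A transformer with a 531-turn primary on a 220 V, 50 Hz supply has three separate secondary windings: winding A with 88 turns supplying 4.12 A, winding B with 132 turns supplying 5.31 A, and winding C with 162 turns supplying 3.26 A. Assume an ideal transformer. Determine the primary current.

V_A = 220 × 88/531 = 36.460 V; V_B = 220 × 132/531 = 54.689 V; V_C = 220 × 162/531 = 67.119 V.
P_out = V_A I_A + V_B I_B + V_C I_C = 36.460×4.12 + 54.689×5.31 + 67.119×3.26 = 150.21 + 290.40 + 218.81 = 659.42 W.
Ideal ⇒ P_in = P_out, so I_p = P_out/V_p = 659.42/220 = 3.00 A.

I_p ≈ 3.00 A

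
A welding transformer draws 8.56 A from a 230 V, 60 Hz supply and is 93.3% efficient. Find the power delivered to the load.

P_in = V_in I_in = 230 × 8.56 = 1968.8 W.
P_out = η P_in = 0.933 × 1968.8 = 1840 W.

P_out ≈ 1840 W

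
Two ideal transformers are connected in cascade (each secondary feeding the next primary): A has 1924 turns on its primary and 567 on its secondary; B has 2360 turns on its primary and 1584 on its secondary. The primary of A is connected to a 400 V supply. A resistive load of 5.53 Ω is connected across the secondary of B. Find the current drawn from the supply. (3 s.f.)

I_supply ≈ 2.83 A

After A: V = 400.00 × 567/1924 = 117.88 V.
After B: V = 117.88 × 1584/2360 = 79.119 V.
I_load = 79.119/5.53 = 14.307 A, so P_out = 79.119 × 14.307 = 1132.0 W.
All ideal ⇒ P_in = P_out, so I_supply = 1132.0/400 = 2.83 A.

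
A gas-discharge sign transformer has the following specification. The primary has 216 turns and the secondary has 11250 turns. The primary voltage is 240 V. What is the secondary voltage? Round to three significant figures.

V_s/V_p = N_s/N_p, so V_s = 240 × 11250/216 = 12500 V.

V_s ≈ 12500 V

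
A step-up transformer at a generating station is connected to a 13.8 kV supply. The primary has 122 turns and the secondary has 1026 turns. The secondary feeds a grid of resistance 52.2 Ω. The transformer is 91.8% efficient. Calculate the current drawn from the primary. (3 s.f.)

I_p ≈ 20400 A

V_s = 13800 × 1026/122 = 116060 V.
I_s = V_s/R = 116060/52.2 = 2223.3 A.
P_out = V_s I_s = 116060 × 2223.3 = 2.5803×10^8 W.
P_in = P_out/η = 2.5803×10^8/0.918 = 2.8107×10^8 W.
I_p = P_in/V_p = 2.8107×10^8/13800 = 20400 A.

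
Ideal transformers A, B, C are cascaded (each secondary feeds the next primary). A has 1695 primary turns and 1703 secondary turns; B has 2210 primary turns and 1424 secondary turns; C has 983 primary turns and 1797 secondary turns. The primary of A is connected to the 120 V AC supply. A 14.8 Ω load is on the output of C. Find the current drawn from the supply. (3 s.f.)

Secondary of A: V = 120.00 × 1703/1695 = 120.57 V.
Secondary of B: V = 120.57 × 1424/2210 = 77.686 V.
Secondary of C: V = 77.686 × 1797/983 = 142.02 V.
I_load = 142.02/14.8 = 9.5957 A, so P_out = 142.02 × 9.5957 = 1362.7 W.
All ideal ⇒ P_in = P_out, so I_supply = 1362.7/120 = 11.4 A.

I_supply ≈ 11.4 A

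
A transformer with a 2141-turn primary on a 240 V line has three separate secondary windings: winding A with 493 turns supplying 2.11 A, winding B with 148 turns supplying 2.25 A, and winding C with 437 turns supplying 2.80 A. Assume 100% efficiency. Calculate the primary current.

I_p ≈ 1.21 A

V_A = 240 × 493/2141 = 55.264 V; V_B = 240 × 148/2141 = 16.590 V; V_C = 240 × 437/2141 = 48.986 V.
P_out = V_A I_A + V_B I_B + V_C I_C = 55.264×2.11 + 16.590×2.25 + 48.986×2.80 = 116.61 + 37.328 + 137.16 = 291.10 W.
Ideal ⇒ P_in = P_out, so I_p = P_out/V_p = 291.10/240 = 1.21 A.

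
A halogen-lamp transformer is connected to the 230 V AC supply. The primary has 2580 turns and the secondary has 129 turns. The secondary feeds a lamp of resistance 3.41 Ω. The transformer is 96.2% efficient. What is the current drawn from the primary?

I_p ≈ 0.175 A

V_s = 230 × 129/2580 = 11.500 V.
I_s = V_s/R = 11.500/3.41 = 3.3724 A.
P_out = V_s I_s = 11.500 × 3.3724 = 38.783 W.
P_in = P_out/η = 38.783/0.962 = 40.315 W.
I_p = P_in/V_p = 40.315/230 = 0.175 A.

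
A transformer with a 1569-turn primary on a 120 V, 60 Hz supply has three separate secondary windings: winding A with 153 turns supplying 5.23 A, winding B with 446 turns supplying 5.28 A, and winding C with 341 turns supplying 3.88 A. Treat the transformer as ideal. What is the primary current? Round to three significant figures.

V_A = 120 × 153/1569 = 11.702 V; V_B = 120 × 446/1569 = 34.111 V; V_C = 120 × 341/1569 = 26.080 V.
P_out = V_A I_A + V_B I_B + V_C I_C = 11.702×5.23 + 34.111×5.28 + 26.080×3.88 = 61.200 + 180.11 + 101.19 = 342.50 W.
Ideal ⇒ P_in = P_out, so I_p = P_out/V_p = 342.50/120 = 2.85 A.

I_p ≈ 2.85 A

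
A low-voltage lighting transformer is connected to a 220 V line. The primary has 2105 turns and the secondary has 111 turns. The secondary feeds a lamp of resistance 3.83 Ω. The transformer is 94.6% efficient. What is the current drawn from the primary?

V_s = 220 × 111/2105 = 11.601 V.
I_s = V_s/R = 11.601/3.83 = 3.0290 A.
P_out = V_s I_s = 11.601 × 3.0290 = 35.139 W.
P_in = P_out/η = 35.139/0.946 = 37.145 W.
I_p = P_in/V_p = 37.145/220 = 0.169 A.

I_p ≈ 0.169 A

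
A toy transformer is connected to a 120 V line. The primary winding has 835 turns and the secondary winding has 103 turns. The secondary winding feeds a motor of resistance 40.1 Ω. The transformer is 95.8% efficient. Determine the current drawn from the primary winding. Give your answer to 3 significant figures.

I_p ≈ 0.0475 A

V_s = 120 × 103/835 = 14.802 V.
I_s = V_s/R = 14.802/40.1 = 0.36914 A.
P_out = V_s I_s = 14.802 × 0.36914 = 5.4641 W.
P_in = P_out/η = 5.4641/0.958 = 5.7037 W.
I_p = P_in/V_p = 5.7037/120 = 0.0475 A.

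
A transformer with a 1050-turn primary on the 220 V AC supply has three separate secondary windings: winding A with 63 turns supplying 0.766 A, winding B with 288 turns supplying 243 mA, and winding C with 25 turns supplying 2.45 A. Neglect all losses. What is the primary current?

V_A = 220 × 63/1050 = 13.200 V; V_B = 220 × 288/1050 = 60.343 V; V_C = 220 × 25/1050 = 5.2381 V.
P_out = V_A I_A + V_B I_B + V_C I_C = 13.200×0.766 + 60.343×0.243 + 5.2381×2.45 = 10.111 + 14.663 + 12.833 = 37.608 W.
Ideal ⇒ P_in = P_out, so I_p = P_out/V_p = 37.608/220 = 0.171 A.

I_p ≈ 0.171 A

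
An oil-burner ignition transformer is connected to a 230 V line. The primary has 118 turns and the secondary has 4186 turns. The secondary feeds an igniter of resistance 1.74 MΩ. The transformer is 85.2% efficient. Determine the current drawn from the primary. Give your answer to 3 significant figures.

I_p ≈ 0.195 A

V_s = 230 × 4186/118 = 8159.2 V.
I_s = V_s/R = 8159.2/(1.74×10^6) = 0.0046892 A.
P_out = V_s I_s = 8159.2 × 0.0046892 = 38.260 W.
P_in = P_out/η = 38.260/0.852 = 44.906 W.
I_p = P_in/V_p = 44.906/230 = 0.195 A.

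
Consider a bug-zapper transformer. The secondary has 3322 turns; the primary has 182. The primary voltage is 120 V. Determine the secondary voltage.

V_s/V_p = N_s/N_p, so V_s = 120 × 3322/182 = 2190 V.

V_s ≈ 2190 V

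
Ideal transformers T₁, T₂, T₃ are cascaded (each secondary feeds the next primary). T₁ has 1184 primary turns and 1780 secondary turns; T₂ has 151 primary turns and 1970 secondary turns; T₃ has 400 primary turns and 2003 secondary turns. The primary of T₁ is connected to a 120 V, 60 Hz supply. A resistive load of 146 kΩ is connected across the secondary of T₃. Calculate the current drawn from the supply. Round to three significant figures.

After T₁: V = 120.00 × 1780/1184 = 180.41 V.
After T₂: V = 180.41 × 1970/151 = 2353.6 V.
After T₃: V = 2353.6 × 2003/400 = 11786 V.
I_load = 11786/146000 = 0.080725 A, so P_out = 11786 × 0.080725 = 951.41 W.
All ideal ⇒ P_in = P_out, so I_supply = 951.41/120 = 7.93 A.

I_supply ≈ 7.93 A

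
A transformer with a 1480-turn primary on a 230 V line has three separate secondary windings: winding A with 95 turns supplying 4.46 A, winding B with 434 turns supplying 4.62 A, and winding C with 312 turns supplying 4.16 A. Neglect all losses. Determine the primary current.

I_p ≈ 2.52 A

V_A = 230 × 95/1480 = 14.764 V; V_B = 230 × 434/1480 = 67.446 V; V_C = 230 × 312/1480 = 48.486 V.
P_out = V_A I_A + V_B I_B + V_C I_C = 14.764×4.46 + 67.446×4.62 + 48.486×4.16 = 65.845 + 311.60 + 201.70 = 579.15 W.
Ideal ⇒ P_in = P_out, so I_p = P_out/V_p = 579.15/230 = 2.52 A.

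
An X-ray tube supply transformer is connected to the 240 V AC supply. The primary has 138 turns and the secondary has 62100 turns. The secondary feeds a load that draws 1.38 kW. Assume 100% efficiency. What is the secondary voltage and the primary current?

V_s = V_p × N_s/N_p = 240 × 62100/138 = 108000 V.
I_s = P/V_s = 1380/108000 = 0.012778 A.
I_p = I_s × N_s/N_p = 0.012778 × 62100/138 = 5.75 A.

V_s ≈ 108000 V, I_p ≈ 5.75 A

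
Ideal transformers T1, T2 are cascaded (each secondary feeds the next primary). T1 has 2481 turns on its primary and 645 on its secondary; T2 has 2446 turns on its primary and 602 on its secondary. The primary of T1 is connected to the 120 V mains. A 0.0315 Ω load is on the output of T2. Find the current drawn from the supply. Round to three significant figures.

Secondary of T1: V = 120.00 × 645/2481 = 31.197 V.
Secondary of T2: V = 31.197 × 602/2446 = 7.6781 V.
I_load = 7.6781/0.0315 = 243.75 A, so P_out = 7.6781 × 243.75 = 1871.5 W.
All ideal ⇒ P_in = P_out, so I_supply = 1871.5/120 = 15.6 A.

I_supply ≈ 15.6 A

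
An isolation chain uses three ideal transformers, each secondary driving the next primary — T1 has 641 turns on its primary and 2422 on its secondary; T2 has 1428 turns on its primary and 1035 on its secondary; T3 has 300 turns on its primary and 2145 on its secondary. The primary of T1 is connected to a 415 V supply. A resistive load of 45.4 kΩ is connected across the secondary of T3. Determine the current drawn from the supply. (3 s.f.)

I_supply ≈ 3.50 A

After T1: V = 415.00 × 2422/641 = 1568.1 V.
After T2: V = 1568.1 × 1035/1428 = 1136.5 V.
After T3: V = 1136.5 × 2145/300 = 8126.1 V.
I_load = 8126.1/45400 = 0.17899 A, so P_out = 8126.1 × 0.17899 = 1454.5 W.
All ideal ⇒ P_in = P_out, so I_supply = 1454.5/415 = 3.50 A.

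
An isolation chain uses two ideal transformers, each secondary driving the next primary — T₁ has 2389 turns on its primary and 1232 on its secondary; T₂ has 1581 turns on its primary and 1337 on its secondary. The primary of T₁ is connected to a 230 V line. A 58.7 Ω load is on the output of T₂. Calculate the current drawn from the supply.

After T₁: V = 230.00 × 1232/2389 = 118.61 V.
After T₂: V = 118.61 × 1337/1581 = 100.30 V.
I_load = 100.30/58.7 = 1.7088 A, so P_out = 100.30 × 1.7088 = 171.40 W.
All ideal ⇒ P_in = P_out, so I_supply = 171.40/230 = 0.745 A.

I_supply ≈ 0.745 A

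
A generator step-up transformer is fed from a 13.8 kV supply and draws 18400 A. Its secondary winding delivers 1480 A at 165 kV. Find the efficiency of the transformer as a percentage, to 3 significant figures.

P_in = 13800 × 18400 = 2.53920×10^8 W.
P_out = 165000 × 1480 = 2.44200×10^8 W.
η = P_out/P_in = 2.44200×10^8/(2.53920×10^8) = 0.962.

η ≈ 96.2%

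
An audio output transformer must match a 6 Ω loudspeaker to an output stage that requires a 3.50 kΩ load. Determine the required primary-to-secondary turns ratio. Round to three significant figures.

N_p/N_s ≈ 24.2

Z_p/Z_s = (N_p/N_s)², so N_p/N_s = √(3500/6) = √583 = 24.2.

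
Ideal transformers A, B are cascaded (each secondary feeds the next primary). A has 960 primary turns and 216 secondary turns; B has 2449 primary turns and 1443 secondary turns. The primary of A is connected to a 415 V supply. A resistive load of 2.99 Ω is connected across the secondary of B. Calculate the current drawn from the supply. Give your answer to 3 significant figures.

I_supply ≈ 2.44 A

Secondary of A: V = 415.00 × 216/960 = 93.375 V.
Secondary of B: V = 93.375 × 1443/2449 = 55.018 V.
I_load = 55.018/2.99 = 18.401 A, so P_out = 55.018 × 18.401 = 1012.4 W.
All ideal ⇒ P_in = P_out, so I_supply = 1012.4/415 = 2.44 A.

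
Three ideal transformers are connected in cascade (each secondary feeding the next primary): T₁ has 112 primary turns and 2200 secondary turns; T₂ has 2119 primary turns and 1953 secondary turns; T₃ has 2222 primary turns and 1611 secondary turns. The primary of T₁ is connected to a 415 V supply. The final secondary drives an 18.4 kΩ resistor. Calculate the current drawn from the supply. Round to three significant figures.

Secondary of T₁: V = 415.00 × 2200/112 = 8151.8 V.
Secondary of T₂: V = 8151.8 × 1953/2119 = 7513.2 V.
Secondary of T₃: V = 7513.2 × 1611/2222 = 5447.2 V.
I_load = 5447.2/18400 = 0.29604 A, so P_out = 5447.2 × 0.29604 = 1612.6 W.
All ideal ⇒ P_in = P_out, so I_supply = 1612.6/415 = 3.89 A.

I_supply ≈ 3.89 A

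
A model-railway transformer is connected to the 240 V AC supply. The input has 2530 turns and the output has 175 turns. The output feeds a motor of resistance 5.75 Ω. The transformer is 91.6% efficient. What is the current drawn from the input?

V_out = 240 × 175/2530 = 16.601 V.
I_out = V_out/R = 16.601/5.75 = 2.8871 A.
P_out = V_out I_out = 16.601 × 2.8871 = 47.928 W.
P_in = P_out/η = 47.928/0.916 = 52.323 W.
I_in = P_in/V_in = 52.323/240 = 0.218 A.

I_in ≈ 0.218 A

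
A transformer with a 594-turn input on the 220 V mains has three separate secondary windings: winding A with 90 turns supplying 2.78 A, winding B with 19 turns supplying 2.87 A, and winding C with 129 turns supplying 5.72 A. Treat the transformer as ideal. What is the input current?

I_in ≈ 1.76 A

V_A = 220 × 90/594 = 33.333 V; V_B = 220 × 19/594 = 7.0370 V; V_C = 220 × 129/594 = 47.778 V.
P_out = V_A I_A + V_B I_B + V_C I_C = 33.333×2.78 + 7.0370×2.87 + 47.778×5.72 = 92.667 + 20.196 + 273.29 = 386.15 W.
Ideal ⇒ P_in = P_out, so I_in = P_out/V_in = 386.15/220 = 1.76 A.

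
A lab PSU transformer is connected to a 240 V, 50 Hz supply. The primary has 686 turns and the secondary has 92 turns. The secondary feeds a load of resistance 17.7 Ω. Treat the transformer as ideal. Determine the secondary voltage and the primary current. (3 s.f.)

V_s = V_p × N_s/N_p = 240 × 92/686 = 32.187 V.
I_s = V_s/R = 32.187/17.7 = 1.8185 A.
I_p = I_s × N_s/N_p = 1.8185 × 92/686 = 0.244 A.

V_s ≈ 32.2 V, I_p ≈ 0.244 A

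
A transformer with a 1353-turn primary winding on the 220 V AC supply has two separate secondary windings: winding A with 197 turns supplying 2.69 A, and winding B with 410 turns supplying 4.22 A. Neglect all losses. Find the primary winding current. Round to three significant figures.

I_p ≈ 1.67 A

V_A = 220 × 197/1353 = 32.033 V; V_B = 220 × 410/1353 = 66.667 V.
P_out = V_A I_A + V_B I_B = 32.033×2.69 + 66.667×4.22 = 86.167 + 281.33 = 367.50 W.
Ideal ⇒ P_in = P_out, so I_p = P_out/V_p = 367.50/220 = 1.67 A.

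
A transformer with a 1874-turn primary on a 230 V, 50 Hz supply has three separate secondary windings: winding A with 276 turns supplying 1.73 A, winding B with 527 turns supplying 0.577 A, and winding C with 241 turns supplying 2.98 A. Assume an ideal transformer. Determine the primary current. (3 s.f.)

I_p ≈ 0.800 A

V_A = 230 × 276/1874 = 33.874 V; V_B = 230 × 527/1874 = 64.680 V; V_C = 230 × 241/1874 = 29.578 V.
P_out = V_A I_A + V_B I_B + V_C I_C = 33.874×1.73 + 64.680×0.577 + 29.578×2.98 = 58.602 + 37.320 + 88.144 = 184.07 W.
Ideal ⇒ P_in = P_out, so I_p = P_out/V_p = 184.07/230 = 0.800 A.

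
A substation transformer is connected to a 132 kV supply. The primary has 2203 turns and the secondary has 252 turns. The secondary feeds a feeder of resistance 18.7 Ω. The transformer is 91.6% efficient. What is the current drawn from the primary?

I_p ≈ 101 A

V_s = 132000 × 252/2203 = 15099 V.
I_s = V_s/R = 15099/18.7 = 807.46 A.
P_out = V_s I_s = 15099 × 807.46 = 1.2192×10^7 W.
P_in = P_out/η = 1.2192×10^7/0.916 = 1.3310×10^7 W.
I_p = P_in/V_p = 1.3310×10^7/132000 = 101 A.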